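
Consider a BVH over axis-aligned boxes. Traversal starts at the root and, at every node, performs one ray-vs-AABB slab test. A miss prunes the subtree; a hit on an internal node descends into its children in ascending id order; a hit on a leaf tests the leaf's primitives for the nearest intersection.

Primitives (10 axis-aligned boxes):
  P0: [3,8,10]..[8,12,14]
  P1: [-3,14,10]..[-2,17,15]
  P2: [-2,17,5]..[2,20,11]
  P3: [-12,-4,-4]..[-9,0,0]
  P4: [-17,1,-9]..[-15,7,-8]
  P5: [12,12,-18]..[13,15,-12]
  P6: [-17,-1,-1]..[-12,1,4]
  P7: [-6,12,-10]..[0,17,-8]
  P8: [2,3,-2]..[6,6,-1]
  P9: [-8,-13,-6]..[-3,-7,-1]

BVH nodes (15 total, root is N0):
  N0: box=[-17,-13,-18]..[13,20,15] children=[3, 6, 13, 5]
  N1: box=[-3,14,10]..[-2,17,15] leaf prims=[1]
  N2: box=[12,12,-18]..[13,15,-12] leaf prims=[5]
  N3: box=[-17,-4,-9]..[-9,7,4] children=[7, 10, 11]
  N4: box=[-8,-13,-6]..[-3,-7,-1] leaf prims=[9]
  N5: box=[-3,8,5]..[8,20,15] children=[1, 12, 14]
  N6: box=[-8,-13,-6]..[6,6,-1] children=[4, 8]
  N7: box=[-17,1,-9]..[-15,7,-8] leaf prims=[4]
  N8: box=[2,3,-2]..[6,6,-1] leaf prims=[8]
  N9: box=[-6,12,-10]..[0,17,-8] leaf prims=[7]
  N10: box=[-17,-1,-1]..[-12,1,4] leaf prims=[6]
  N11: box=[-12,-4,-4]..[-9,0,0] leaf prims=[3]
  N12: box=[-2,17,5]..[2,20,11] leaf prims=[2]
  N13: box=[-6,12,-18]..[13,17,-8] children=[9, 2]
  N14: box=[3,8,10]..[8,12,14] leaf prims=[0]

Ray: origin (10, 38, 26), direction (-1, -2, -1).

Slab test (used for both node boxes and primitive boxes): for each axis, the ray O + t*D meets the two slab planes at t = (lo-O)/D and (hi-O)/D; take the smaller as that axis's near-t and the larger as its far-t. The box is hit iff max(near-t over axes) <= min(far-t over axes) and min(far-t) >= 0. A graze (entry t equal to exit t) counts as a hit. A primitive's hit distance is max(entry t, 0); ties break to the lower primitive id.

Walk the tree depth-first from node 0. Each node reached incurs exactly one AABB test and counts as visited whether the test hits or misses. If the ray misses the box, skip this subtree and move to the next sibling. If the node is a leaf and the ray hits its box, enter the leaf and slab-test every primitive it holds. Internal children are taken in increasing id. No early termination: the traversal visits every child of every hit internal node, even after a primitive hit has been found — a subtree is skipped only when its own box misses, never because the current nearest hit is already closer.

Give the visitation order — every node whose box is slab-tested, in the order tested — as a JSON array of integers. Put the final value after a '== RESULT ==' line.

Traverse from the root:
N0 x:[-3,27] y:[9,51/2] z:[11,44] -> hit [11,51/2], descend [3, 5, 6, 13]
  N3 x:[19,27] y:[31/2,21] z:[22,35] -> miss, prune
  N5 x:[2,13] y:[9,15] z:[11,21] -> hit [11,13], descend [1, 12, 14]
    N1 x:[12,13] y:[21/2,12] z:[11,16] -> hit [12,12] leaf, test {P1@t=12}
    N12 x:[8,12] y:[9,21/2] z:[15,21] -> miss, prune
    N14 x:[2,7] y:[13,15] z:[12,16] -> miss, prune
  N6 x:[4,18] y:[16,51/2] z:[27,32] -> miss, prune
  N13 x:[-3,16] y:[21/2,13] z:[34,44] -> miss, prune

order=[0, 3, 5, 1, 12, 14, 6, 13]  |boxes|=8  |leaves|=1  hit=P1

== RESULT ==
[0, 3, 5, 1, 12, 14, 6, 13]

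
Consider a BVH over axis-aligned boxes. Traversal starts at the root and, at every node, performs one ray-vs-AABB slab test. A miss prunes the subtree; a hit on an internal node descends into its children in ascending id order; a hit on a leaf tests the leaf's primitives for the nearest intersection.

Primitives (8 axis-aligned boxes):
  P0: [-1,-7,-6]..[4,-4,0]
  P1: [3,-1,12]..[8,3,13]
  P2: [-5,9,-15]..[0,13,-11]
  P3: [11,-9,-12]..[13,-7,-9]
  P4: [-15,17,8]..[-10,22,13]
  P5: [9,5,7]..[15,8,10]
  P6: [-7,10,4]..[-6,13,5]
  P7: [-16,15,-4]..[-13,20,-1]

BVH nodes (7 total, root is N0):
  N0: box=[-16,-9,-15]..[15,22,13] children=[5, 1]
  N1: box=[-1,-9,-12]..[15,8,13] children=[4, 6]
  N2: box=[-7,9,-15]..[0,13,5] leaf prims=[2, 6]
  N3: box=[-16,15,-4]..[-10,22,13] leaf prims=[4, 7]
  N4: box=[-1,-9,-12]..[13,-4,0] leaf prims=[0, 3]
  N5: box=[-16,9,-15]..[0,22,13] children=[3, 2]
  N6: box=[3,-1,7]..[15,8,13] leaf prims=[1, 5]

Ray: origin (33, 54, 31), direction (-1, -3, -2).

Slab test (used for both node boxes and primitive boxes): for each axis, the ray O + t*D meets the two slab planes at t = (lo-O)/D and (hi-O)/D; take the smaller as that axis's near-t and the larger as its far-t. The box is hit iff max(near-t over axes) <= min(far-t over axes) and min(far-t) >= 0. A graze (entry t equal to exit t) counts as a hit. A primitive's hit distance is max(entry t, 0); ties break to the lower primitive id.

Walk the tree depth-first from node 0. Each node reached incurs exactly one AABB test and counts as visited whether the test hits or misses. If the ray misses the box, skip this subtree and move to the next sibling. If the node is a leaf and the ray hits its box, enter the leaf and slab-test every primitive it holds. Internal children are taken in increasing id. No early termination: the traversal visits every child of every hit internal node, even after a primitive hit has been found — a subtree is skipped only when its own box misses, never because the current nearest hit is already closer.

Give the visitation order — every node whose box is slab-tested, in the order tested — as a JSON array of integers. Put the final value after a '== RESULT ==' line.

Walk:
N0 x:[18,49] y:[32/3,21] z:[9,23] -> hit [18,21], descend [1, 5]
  N1 x:[18,34] y:[46/3,21] z:[9,43/2] -> hit [18,21], descend [4, 6]
    N4 x:[20,34] y:[58/3,21] z:[31/2,43/2] -> hit [20,21] leaf, test {P0(miss), P3@t=61/3}
    N6 x:[18,30] y:[46/3,55/3] z:[9,12] -> miss, prune
  N5 x:[33,49] y:[32/3,15] z:[9,23] -> miss, prune

Visited [0, 1, 4, 6, 5]. Tests: 5 box, 1 leaf. Nearest: P3.

== RESULT ==
[0, 1, 4, 6, 5]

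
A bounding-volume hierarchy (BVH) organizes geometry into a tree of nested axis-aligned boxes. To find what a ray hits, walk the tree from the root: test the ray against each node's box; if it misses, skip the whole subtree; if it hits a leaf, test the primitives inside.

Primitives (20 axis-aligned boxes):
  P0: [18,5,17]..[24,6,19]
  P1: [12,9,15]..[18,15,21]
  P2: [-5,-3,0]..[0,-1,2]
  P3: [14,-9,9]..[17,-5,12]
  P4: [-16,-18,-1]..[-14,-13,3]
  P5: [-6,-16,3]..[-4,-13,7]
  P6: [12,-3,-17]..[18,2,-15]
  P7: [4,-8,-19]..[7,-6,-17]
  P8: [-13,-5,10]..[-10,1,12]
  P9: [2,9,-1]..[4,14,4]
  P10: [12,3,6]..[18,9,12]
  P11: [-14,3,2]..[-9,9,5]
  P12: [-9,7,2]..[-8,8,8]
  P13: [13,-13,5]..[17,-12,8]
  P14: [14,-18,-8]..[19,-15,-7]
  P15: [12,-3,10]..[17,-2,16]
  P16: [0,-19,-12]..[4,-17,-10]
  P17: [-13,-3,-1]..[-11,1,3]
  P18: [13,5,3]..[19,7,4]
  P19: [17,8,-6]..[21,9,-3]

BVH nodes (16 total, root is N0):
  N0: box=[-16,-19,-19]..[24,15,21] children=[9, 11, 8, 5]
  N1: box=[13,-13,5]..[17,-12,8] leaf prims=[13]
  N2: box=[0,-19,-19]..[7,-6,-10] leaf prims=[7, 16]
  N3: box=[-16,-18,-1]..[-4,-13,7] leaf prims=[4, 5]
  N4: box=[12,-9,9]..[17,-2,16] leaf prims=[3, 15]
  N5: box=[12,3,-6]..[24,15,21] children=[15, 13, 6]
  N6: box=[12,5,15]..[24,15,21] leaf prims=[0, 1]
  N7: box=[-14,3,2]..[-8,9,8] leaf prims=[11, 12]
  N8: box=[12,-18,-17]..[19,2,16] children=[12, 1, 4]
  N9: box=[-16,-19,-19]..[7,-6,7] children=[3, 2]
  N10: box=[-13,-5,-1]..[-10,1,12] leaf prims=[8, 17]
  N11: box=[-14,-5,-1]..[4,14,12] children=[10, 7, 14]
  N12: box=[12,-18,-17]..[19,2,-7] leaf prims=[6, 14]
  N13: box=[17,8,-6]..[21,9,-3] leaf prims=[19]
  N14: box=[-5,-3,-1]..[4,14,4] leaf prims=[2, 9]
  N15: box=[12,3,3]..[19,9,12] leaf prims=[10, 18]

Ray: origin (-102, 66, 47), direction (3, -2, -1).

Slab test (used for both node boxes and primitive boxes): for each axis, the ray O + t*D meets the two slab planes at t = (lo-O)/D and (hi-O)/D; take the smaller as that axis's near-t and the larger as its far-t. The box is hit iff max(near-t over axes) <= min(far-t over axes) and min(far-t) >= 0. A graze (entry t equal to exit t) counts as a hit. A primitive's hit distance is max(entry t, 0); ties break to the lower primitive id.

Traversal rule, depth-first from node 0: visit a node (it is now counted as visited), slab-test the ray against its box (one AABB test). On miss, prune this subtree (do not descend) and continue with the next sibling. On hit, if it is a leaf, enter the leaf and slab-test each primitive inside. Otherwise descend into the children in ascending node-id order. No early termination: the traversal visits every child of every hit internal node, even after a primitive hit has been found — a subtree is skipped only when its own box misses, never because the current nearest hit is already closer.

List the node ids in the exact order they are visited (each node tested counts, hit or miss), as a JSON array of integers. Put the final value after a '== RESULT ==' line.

Trace the traversal:
N0 x:[86/3,42] y:[51/2,85/2] z:[26,66] -> hit [86/3,42], descend [5, 8, 9, 11]
  N5 x:[38,42] y:[51/2,63/2] z:[26,53] -> miss, prune
  N8 x:[38,121/3] y:[32,42] z:[31,64] -> hit [38,121/3], descend [1, 4, 12]
    N1 x:[115/3,119/3] y:[39,79/2] z:[39,42] -> hit [39,79/2] leaf, test {P13@t=39}
    N4 x:[38,119/3] y:[34,75/2] z:[31,38] -> miss, prune
    N12 x:[38,121/3] y:[32,42] z:[54,64] -> miss, prune
  N9 x:[86/3,109/3] y:[36,85/2] z:[40,66] -> miss, prune
  N11 x:[88/3,106/3] y:[26,71/2] z:[35,48] -> hit [35,106/3], descend [7, 10, 14]
    N7 x:[88/3,94/3] y:[57/2,63/2] z:[39,45] -> miss, prune
    N10 x:[89/3,92/3] y:[65/2,71/2] z:[35,48] -> miss, prune
    N14 x:[97/3,106/3] y:[26,69/2] z:[43,48] -> miss, prune

order=[0, 5, 8, 1, 4, 12, 9, 11, 7, 10, 14]  |boxes|=11  |leaves|=1  hit=P13

== RESULT ==
[0, 5, 8, 1, 4, 12, 9, 11, 7, 10, 14]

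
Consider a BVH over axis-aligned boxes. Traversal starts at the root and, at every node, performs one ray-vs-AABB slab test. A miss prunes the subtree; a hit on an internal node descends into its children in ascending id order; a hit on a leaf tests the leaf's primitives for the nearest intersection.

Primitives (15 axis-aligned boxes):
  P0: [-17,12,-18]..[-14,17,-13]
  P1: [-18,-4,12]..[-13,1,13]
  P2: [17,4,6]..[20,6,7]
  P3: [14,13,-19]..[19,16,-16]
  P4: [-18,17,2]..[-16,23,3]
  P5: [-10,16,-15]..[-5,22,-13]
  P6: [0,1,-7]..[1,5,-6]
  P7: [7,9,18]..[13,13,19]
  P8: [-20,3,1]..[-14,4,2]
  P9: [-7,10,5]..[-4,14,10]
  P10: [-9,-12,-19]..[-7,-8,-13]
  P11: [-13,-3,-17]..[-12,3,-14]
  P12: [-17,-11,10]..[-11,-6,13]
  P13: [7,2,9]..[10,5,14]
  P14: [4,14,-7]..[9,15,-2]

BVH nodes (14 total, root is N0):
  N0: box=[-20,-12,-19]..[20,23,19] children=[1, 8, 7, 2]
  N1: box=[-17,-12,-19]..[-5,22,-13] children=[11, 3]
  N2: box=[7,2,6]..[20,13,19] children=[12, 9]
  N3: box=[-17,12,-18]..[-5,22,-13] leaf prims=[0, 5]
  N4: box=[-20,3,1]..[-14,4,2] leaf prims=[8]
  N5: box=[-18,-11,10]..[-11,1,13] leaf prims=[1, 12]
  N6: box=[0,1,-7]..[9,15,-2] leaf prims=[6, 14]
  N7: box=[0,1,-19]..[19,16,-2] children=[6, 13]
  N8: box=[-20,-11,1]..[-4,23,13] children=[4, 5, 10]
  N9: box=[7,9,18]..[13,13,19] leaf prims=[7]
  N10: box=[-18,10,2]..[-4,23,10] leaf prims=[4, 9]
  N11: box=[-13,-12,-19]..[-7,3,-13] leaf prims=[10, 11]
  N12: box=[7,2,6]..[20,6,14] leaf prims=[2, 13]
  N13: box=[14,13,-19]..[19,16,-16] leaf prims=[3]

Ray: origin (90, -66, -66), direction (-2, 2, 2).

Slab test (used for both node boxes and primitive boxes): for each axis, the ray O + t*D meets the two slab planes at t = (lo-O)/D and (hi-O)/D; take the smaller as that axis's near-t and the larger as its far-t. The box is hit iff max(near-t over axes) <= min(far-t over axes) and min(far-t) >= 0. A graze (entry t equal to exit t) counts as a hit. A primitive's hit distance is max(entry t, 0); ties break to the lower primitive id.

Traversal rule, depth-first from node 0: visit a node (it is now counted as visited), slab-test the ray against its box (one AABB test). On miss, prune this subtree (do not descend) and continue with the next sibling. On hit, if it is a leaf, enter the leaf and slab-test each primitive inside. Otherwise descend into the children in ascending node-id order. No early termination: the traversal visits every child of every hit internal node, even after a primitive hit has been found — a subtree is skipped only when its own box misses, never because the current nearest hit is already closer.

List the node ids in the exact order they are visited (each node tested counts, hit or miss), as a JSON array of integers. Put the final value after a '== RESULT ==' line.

Walk:
N0 x:[35,55] y:[27,89/2] z:[47/2,85/2] -> hit [35,85/2], descend [1, 2, 7, 8]
  N1 x:[95/2,107/2] y:[27,44] z:[47/2,53/2] -> miss, prune
  N2 x:[35,83/2] y:[34,79/2] z:[36,85/2] -> hit [36,79/2], descend [9, 12]
    N9 x:[77/2,83/2] y:[75/2,79/2] z:[42,85/2] -> miss, prune
    N12 x:[35,83/2] y:[34,36] z:[36,40] -> hit [36,36] leaf, test {P2@t=36, P13(miss)}
  N7 x:[71/2,45] y:[67/2,41] z:[47/2,32] -> miss, prune
  N8 x:[47,55] y:[55/2,89/2] z:[67/2,79/2] -> miss, prune

Visited [0, 1, 2, 9, 12, 7, 8]. Tests: 7 box, 1 leaf. Nearest: P2.

== RESULT ==
[0, 1, 2, 9, 12, 7, 8]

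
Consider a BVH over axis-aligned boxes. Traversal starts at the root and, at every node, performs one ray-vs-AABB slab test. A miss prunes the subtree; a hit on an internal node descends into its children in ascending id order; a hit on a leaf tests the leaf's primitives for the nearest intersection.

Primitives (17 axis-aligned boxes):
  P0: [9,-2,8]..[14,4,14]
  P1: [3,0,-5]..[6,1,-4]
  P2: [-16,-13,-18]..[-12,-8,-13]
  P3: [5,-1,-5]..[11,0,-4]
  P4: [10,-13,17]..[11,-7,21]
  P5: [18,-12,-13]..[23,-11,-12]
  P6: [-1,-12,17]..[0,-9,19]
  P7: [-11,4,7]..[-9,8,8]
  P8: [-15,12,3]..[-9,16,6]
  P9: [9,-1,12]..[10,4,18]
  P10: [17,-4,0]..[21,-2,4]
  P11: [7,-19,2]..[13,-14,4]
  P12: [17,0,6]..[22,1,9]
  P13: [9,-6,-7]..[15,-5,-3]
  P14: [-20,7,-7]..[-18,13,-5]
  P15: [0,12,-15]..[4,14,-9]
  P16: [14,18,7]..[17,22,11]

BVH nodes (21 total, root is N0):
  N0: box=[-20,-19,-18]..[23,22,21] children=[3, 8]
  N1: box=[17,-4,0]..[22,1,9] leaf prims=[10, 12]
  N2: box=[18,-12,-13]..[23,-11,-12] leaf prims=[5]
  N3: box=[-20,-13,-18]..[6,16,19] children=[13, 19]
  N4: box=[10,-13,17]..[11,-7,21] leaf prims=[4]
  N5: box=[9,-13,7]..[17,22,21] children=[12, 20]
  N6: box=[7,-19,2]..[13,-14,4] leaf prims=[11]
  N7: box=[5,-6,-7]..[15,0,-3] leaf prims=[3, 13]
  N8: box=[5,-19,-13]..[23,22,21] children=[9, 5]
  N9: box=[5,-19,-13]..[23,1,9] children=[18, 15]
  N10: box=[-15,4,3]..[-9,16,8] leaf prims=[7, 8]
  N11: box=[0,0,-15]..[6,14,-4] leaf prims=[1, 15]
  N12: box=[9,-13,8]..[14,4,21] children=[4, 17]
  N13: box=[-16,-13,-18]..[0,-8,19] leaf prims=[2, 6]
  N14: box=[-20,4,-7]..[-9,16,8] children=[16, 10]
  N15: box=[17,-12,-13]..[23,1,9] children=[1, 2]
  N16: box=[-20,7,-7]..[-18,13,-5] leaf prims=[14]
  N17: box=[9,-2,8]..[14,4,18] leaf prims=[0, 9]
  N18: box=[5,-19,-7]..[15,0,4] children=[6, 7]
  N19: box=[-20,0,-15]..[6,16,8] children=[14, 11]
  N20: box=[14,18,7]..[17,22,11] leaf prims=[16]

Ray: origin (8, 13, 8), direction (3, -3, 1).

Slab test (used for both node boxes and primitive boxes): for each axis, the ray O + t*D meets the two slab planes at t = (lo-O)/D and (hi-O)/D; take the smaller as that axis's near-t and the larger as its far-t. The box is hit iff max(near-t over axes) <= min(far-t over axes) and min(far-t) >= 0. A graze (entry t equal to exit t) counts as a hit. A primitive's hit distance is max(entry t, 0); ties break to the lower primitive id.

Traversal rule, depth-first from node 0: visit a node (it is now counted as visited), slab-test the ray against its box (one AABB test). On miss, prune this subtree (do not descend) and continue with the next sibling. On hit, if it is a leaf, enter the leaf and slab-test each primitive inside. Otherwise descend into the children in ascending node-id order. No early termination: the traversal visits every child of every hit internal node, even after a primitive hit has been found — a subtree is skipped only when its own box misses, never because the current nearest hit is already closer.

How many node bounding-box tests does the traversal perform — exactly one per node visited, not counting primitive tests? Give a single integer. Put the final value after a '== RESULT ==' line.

Traverse from the root:
N0 x:[-28/3,5] y:[-3,32/3] z:[-26,13] -> hit [-3,5], descend [3, 8]
  N3 x:[-28/3,-2/3] y:[-1,26/3] z:[-26,11] -> miss, prune
  N8 x:[-1,5] y:[-3,32/3] z:[-21,13] -> hit [-1,5], descend [5, 9]
    N5 x:[1/3,3] y:[-3,26/3] z:[-1,13] -> hit [1/3,3], descend [12, 20]
      N12 x:[1/3,2] y:[3,26/3] z:[0,13] -> miss, prune
      N20 x:[2,3] y:[-3,-5/3] z:[-1,3] -> miss, prune
    N9 x:[-1,5] y:[4,32/3] z:[-21,1] -> miss, prune

7 AABB tests over nodes [0, 3, 8, 5, 12, 20, 9]; 0 leaves entered; closest miss.

== RESULT ==
7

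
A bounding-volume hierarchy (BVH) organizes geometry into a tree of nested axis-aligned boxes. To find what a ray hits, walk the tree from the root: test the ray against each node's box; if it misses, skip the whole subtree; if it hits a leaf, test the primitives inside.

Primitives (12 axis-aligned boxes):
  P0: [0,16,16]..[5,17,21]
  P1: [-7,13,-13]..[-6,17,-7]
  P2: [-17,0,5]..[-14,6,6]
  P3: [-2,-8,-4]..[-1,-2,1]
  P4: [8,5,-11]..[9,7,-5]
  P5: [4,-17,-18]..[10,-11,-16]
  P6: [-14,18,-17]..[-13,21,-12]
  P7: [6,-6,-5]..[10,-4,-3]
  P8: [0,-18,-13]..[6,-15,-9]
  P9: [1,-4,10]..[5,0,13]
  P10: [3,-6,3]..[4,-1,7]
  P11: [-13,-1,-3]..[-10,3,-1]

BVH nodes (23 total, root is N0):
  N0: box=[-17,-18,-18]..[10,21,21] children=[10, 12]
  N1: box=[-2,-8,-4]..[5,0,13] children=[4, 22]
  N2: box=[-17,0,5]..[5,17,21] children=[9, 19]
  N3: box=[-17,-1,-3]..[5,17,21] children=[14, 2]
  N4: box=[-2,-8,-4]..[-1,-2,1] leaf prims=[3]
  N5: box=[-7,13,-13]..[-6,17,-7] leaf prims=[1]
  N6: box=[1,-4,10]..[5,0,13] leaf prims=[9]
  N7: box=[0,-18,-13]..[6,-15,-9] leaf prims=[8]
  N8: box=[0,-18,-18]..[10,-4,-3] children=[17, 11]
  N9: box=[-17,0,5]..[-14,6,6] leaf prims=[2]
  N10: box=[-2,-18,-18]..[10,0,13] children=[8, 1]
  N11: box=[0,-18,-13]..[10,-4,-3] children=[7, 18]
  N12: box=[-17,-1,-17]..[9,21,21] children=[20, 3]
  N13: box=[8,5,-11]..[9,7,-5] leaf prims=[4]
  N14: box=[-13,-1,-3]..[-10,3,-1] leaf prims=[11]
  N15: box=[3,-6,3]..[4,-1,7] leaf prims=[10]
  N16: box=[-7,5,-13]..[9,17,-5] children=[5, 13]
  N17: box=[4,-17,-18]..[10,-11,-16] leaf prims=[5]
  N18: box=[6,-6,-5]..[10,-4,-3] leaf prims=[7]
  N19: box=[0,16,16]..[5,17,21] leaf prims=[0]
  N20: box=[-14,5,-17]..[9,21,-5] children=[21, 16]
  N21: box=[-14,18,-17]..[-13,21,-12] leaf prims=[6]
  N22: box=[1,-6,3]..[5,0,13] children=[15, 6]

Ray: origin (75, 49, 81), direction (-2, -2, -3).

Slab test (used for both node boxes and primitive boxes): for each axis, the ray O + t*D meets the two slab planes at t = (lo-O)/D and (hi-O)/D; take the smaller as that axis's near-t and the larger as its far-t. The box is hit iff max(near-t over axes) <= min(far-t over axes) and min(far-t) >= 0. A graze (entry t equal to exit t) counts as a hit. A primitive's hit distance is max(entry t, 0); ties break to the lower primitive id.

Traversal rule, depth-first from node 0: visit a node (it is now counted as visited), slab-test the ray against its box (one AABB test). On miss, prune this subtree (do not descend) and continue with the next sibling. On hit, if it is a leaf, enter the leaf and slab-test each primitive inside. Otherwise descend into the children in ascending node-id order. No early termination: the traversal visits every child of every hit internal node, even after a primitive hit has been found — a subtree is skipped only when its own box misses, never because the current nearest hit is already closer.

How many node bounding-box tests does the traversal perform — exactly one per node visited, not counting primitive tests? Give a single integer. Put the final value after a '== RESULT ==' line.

Trace the traversal:
N0 x:[65/2,46] y:[14,67/2] z:[20,33] -> hit [65/2,33], descend [10, 12]
  N10 x:[65/2,77/2] y:[49/2,67/2] z:[68/3,33] -> hit [65/2,33], descend [1, 8]
    N1 x:[35,77/2] y:[49/2,57/2] z:[68/3,85/3] -> miss, prune
    N8 x:[65/2,75/2] y:[53/2,67/2] z:[28,33] -> hit [65/2,33], descend [11, 17]
      N11 x:[65/2,75/2] y:[53/2,67/2] z:[28,94/3] -> miss, prune
      N17 x:[65/2,71/2] y:[30,33] z:[97/3,33] -> hit [65/2,33] leaf, test {P5@t=65/2}
  N12 x:[33,46] y:[14,25] z:[20,98/3] -> miss, prune

7 AABB tests over nodes [0, 10, 1, 8, 11, 17, 12]; 1 leaf entered; closest P5.

== RESULT ==
7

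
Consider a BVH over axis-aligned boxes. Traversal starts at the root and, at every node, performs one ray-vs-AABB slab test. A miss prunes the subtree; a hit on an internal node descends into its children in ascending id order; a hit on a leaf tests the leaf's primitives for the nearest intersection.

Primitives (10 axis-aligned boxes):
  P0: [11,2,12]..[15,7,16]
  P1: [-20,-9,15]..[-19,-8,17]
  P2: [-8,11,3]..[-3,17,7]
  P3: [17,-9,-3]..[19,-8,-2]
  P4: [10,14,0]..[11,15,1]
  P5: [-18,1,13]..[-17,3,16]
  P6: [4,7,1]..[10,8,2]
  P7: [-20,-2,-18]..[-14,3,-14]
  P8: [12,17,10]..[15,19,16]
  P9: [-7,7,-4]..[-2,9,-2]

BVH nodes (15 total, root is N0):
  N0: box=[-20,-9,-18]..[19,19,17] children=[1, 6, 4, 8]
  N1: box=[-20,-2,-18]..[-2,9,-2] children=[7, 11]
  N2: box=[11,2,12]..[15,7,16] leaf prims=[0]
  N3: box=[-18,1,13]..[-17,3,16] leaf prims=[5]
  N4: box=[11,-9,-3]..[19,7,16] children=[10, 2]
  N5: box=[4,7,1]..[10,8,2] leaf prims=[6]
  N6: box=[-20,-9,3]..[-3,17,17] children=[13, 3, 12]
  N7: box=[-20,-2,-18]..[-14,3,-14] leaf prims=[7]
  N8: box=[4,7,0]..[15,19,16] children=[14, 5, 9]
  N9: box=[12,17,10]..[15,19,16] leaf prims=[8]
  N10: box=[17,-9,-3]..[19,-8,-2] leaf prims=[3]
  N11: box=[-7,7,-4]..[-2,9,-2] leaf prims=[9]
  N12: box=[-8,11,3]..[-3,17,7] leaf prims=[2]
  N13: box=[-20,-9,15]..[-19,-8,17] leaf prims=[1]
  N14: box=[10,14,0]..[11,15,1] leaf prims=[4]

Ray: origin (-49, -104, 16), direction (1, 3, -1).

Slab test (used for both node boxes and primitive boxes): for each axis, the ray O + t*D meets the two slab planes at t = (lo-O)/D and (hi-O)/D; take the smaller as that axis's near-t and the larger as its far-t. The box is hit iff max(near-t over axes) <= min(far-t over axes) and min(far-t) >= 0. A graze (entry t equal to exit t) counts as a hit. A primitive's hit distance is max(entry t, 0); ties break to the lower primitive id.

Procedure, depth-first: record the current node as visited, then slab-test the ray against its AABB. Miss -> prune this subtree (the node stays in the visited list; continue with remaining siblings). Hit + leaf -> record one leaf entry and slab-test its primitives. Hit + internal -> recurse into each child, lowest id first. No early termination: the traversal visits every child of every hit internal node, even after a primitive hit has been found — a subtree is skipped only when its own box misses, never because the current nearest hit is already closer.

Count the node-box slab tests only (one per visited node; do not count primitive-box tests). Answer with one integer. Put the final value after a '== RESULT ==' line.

Traverse from the root:
N0 x:[29,68] y:[95/3,41] z:[-1,34] -> hit [95/3,34], descend [1, 4, 6, 8]
  N1 x:[29,47] y:[34,113/3] z:[18,34] -> hit [34,34], descend [7, 11]
    N7 x:[29,35] y:[34,107/3] z:[30,34] -> hit [34,34] leaf, test {P7@t=34}
    N11 x:[42,47] y:[37,113/3] z:[18,20] -> miss, prune
  N4 x:[60,68] y:[95/3,37] z:[0,19] -> miss, prune
  N6 x:[29,46] y:[95/3,121/3] z:[-1,13] -> miss, prune
  N8 x:[53,64] y:[37,41] z:[0,16] -> miss, prune

order=[0, 1, 7, 11, 4, 6, 8]  |boxes|=7  |leaves|=1  hit=P7

== RESULT ==
7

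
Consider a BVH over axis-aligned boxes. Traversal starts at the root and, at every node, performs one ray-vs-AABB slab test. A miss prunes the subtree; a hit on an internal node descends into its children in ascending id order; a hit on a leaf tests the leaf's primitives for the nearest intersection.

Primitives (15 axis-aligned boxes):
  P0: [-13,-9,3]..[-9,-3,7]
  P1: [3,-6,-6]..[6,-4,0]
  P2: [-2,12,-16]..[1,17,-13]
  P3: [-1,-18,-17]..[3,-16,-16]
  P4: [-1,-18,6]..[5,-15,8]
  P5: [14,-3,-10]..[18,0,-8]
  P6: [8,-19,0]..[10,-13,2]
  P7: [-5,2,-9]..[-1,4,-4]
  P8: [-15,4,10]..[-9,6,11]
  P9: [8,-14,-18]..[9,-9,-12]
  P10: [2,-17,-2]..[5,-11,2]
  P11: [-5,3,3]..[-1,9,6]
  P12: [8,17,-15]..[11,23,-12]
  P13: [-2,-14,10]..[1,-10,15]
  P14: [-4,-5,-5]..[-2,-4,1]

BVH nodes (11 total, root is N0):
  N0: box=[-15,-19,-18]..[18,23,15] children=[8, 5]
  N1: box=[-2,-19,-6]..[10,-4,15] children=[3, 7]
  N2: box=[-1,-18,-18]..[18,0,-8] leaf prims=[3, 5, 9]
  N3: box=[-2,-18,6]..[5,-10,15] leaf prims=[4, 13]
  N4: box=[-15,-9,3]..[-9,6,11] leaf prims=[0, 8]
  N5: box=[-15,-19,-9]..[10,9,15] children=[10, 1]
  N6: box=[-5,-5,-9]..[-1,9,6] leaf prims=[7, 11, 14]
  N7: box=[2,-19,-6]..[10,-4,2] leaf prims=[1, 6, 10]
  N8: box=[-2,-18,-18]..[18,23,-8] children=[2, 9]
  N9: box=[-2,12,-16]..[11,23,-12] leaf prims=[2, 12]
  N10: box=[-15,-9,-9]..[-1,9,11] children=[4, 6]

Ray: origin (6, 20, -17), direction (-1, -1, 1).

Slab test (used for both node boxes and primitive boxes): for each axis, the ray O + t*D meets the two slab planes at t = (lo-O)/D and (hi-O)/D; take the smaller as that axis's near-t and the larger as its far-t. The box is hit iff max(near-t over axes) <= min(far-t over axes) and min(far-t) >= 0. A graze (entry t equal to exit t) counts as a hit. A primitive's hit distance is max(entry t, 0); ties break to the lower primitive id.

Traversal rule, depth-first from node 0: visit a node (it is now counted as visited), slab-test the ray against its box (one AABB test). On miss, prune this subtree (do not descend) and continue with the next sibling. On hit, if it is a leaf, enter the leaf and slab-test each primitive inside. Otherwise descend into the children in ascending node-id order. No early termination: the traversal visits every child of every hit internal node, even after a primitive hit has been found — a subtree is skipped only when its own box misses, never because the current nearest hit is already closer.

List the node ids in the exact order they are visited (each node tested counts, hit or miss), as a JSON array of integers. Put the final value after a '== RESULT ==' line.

Trace the traversal:
N0 x:[-12,21] y:[-3,39] z:[-1,32] -> hit [-1,21], descend [5, 8]
  N5 x:[-4,21] y:[11,39] z:[8,32] -> hit [11,21], descend [1, 10]
    N1 x:[-4,8] y:[24,39] z:[11,32] -> miss, prune
    N10 x:[7,21] y:[11,29] z:[8,28] -> hit [11,21], descend [4, 6]
      N4 x:[15,21] y:[14,29] z:[20,28] -> hit [20,21] leaf, test {P0(miss), P8(miss)}
      N6 x:[7,11] y:[11,25] z:[8,23] -> hit [11,11] leaf, test {P7(miss), P11(miss), P14(miss)}
  N8 x:[-12,8] y:[-3,38] z:[-1,9] -> hit [-1,8], descend [2, 9]
    N2 x:[-12,7] y:[20,38] z:[-1,9] -> miss, prune
    N9 x:[-5,8] y:[-3,8] z:[1,5] -> hit [1,5] leaf, test {P2(miss), P12(miss)}

Visited [0, 5, 1, 10, 4, 6, 8, 2, 9]. Tests: 9 box, 3 leaf. Nearest: miss.

== RESULT ==
[0, 5, 1, 10, 4, 6, 8, 2, 9]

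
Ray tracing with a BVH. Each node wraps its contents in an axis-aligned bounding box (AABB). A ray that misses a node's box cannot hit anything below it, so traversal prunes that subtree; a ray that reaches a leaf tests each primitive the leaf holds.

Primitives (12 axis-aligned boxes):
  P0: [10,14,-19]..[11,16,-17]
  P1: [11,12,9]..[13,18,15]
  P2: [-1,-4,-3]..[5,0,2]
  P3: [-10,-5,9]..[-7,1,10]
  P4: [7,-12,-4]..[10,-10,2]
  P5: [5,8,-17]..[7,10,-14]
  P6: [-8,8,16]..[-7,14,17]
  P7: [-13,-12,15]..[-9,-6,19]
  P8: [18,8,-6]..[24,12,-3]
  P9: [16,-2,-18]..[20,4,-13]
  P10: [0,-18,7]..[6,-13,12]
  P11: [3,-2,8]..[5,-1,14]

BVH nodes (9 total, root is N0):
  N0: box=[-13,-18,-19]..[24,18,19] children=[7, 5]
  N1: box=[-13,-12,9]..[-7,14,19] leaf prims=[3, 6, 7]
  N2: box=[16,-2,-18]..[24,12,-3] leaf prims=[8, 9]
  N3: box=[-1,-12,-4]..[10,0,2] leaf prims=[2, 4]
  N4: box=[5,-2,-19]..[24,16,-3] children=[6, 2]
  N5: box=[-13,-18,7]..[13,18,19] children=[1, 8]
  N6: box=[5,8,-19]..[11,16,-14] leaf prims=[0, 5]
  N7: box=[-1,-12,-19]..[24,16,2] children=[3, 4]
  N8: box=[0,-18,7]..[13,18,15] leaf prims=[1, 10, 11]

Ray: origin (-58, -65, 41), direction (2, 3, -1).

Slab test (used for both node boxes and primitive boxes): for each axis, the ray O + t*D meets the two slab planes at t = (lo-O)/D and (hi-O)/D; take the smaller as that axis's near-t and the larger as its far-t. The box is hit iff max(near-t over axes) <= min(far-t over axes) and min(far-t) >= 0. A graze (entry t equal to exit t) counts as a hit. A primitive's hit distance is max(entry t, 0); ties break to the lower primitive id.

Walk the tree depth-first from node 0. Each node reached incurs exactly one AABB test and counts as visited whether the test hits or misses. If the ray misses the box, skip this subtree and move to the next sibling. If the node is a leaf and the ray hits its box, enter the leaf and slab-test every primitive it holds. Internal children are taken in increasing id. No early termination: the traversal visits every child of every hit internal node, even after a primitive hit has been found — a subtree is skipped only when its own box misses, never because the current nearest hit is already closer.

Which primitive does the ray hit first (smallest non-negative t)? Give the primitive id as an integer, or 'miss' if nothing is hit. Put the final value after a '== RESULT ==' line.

Trace the traversal:
N0 x:[45/2,41] y:[47/3,83/3] z:[22,60] -> hit [45/2,83/3], descend [5, 7]
  N5 x:[45/2,71/2] y:[47/3,83/3] z:[22,34] -> hit [45/2,83/3], descend [1, 8]
    N1 x:[45/2,51/2] y:[53/3,79/3] z:[22,32] -> hit [45/2,51/2] leaf, test {P3(miss), P6@t=25, P7(miss)}
    N8 x:[29,71/2] y:[47/3,83/3] z:[26,34] -> miss, prune
  N7 x:[57/2,41] y:[53/3,27] z:[39,60] -> miss, prune

Visited [0, 5, 1, 8, 7]. Tests: 5 box, 1 leaf. Nearest: P6.

== RESULT ==
6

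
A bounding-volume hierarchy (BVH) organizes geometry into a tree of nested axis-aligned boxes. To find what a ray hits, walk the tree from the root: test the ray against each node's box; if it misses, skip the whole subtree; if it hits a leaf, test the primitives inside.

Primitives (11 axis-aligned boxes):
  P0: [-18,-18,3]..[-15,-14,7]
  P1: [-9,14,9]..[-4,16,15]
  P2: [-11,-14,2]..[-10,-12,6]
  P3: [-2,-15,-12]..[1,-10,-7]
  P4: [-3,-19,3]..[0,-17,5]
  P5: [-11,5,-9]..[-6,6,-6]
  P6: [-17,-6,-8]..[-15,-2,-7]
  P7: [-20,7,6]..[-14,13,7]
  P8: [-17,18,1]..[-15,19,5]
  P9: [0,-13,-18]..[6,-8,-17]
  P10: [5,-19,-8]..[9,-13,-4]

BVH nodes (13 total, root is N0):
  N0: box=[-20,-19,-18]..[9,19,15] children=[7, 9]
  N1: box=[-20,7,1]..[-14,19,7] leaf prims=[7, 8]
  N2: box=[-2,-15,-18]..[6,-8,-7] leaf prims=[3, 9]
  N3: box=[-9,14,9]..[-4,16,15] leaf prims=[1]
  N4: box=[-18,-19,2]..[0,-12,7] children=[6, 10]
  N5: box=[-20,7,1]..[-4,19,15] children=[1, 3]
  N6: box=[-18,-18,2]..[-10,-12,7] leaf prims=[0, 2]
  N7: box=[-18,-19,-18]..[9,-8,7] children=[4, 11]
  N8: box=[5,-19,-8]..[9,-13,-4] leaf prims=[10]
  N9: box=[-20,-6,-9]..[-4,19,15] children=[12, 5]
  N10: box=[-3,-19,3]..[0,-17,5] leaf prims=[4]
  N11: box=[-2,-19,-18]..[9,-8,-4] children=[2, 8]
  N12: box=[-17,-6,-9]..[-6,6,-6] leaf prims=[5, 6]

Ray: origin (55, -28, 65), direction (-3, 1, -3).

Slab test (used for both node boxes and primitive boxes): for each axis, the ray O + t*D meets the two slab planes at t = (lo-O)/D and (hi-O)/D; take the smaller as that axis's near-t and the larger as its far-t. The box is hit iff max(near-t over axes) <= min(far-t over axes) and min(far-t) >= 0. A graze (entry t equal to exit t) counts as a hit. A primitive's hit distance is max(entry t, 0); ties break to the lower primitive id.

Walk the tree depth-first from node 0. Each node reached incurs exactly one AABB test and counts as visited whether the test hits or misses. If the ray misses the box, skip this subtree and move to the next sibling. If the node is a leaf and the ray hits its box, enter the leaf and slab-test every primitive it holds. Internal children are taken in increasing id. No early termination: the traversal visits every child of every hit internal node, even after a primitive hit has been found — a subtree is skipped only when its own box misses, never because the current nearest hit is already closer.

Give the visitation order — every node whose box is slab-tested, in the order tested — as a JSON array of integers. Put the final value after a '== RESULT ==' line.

Trace the traversal:
N0 x:[46/3,25] y:[9,47] z:[50/3,83/3] -> hit [50/3,25], descend [7, 9]
  N7 x:[46/3,73/3] y:[9,20] z:[58/3,83/3] -> hit [58/3,20], descend [4, 11]
    N4 x:[55/3,73/3] y:[9,16] z:[58/3,21] -> miss, prune
    N11 x:[46/3,19] y:[9,20] z:[23,83/3] -> miss, prune
  N9 x:[59/3,25] y:[22,47] z:[50/3,74/3] -> hit [22,74/3], descend [5, 12]
    N5 x:[59/3,25] y:[35,47] z:[50/3,64/3] -> miss, prune
    N12 x:[61/3,24] y:[22,34] z:[71/3,74/3] -> hit [71/3,24] leaf, test {P5(miss), P6@t=24}

7 AABB tests over nodes [0, 7, 4, 11, 9, 5, 12]; 1 leaf entered; closest P6.

== RESULT ==
[0, 7, 4, 11, 9, 5, 12]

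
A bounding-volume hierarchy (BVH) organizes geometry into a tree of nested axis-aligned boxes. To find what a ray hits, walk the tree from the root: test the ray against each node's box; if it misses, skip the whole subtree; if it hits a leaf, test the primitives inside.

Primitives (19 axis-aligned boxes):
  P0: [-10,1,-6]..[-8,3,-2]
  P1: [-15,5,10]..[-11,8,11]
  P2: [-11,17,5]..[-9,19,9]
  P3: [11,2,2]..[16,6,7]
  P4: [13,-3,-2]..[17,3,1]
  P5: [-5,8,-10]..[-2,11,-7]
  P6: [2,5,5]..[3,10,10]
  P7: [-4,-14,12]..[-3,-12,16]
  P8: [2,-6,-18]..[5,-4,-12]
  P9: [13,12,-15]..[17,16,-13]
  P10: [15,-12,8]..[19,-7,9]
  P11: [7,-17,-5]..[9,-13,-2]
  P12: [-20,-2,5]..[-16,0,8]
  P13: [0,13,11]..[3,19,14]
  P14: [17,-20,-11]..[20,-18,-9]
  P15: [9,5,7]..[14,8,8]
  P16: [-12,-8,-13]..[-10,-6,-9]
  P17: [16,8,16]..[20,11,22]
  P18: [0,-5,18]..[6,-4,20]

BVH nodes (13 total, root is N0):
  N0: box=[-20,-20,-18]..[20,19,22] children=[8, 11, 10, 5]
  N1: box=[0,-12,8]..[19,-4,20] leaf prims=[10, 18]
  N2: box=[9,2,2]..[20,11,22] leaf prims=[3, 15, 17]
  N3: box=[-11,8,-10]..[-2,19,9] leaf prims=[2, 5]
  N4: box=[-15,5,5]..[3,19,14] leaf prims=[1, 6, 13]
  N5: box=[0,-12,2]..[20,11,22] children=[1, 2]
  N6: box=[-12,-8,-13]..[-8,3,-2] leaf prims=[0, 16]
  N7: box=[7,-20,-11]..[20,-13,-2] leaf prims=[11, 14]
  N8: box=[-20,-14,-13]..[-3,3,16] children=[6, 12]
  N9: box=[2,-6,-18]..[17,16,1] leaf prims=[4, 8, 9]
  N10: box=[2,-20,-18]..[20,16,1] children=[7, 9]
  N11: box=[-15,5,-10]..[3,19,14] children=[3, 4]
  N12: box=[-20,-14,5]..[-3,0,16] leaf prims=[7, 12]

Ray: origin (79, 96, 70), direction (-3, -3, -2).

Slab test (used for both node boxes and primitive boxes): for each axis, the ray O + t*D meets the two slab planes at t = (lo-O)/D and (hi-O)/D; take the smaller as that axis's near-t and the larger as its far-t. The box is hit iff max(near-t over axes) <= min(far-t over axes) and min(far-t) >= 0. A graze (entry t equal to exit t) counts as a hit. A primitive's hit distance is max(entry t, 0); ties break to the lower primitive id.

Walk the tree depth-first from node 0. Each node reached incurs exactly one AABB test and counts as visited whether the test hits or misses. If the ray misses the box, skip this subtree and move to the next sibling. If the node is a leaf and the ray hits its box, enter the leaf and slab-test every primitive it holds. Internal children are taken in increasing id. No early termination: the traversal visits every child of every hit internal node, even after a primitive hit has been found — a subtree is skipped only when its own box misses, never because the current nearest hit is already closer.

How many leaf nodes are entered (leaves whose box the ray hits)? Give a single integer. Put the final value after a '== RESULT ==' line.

Walk:
N0 x:[59/3,33] y:[77/3,116/3] z:[24,44] -> hit [77/3,33], descend [5, 8, 10, 11]
  N5 x:[59/3,79/3] y:[85/3,36] z:[24,34] -> miss, prune
  N8 x:[82/3,33] y:[31,110/3] z:[27,83/2] -> hit [31,33], descend [6, 12]
    N6 x:[29,91/3] y:[31,104/3] z:[36,83/2] -> miss, prune
    N12 x:[82/3,33] y:[32,110/3] z:[27,65/2] -> hit [32,65/2] leaf, test {P7(miss), P12@t=32}
  N10 x:[59/3,77/3] y:[80/3,116/3] z:[69/2,44] -> miss, prune
  N11 x:[76/3,94/3] y:[77/3,91/3] z:[28,40] -> hit [28,91/3], descend [3, 4]
    N3 x:[27,30] y:[77/3,88/3] z:[61/2,40] -> miss, prune
    N4 x:[76/3,94/3] y:[77/3,91/3] z:[28,65/2] -> hit [28,91/3] leaf, test {P1@t=30, P6(miss), P13(miss)}

Visited [0, 5, 8, 6, 12, 10, 11, 3, 4]. Tests: 9 box, 2 leaf. Nearest: P1.

== RESULT ==
2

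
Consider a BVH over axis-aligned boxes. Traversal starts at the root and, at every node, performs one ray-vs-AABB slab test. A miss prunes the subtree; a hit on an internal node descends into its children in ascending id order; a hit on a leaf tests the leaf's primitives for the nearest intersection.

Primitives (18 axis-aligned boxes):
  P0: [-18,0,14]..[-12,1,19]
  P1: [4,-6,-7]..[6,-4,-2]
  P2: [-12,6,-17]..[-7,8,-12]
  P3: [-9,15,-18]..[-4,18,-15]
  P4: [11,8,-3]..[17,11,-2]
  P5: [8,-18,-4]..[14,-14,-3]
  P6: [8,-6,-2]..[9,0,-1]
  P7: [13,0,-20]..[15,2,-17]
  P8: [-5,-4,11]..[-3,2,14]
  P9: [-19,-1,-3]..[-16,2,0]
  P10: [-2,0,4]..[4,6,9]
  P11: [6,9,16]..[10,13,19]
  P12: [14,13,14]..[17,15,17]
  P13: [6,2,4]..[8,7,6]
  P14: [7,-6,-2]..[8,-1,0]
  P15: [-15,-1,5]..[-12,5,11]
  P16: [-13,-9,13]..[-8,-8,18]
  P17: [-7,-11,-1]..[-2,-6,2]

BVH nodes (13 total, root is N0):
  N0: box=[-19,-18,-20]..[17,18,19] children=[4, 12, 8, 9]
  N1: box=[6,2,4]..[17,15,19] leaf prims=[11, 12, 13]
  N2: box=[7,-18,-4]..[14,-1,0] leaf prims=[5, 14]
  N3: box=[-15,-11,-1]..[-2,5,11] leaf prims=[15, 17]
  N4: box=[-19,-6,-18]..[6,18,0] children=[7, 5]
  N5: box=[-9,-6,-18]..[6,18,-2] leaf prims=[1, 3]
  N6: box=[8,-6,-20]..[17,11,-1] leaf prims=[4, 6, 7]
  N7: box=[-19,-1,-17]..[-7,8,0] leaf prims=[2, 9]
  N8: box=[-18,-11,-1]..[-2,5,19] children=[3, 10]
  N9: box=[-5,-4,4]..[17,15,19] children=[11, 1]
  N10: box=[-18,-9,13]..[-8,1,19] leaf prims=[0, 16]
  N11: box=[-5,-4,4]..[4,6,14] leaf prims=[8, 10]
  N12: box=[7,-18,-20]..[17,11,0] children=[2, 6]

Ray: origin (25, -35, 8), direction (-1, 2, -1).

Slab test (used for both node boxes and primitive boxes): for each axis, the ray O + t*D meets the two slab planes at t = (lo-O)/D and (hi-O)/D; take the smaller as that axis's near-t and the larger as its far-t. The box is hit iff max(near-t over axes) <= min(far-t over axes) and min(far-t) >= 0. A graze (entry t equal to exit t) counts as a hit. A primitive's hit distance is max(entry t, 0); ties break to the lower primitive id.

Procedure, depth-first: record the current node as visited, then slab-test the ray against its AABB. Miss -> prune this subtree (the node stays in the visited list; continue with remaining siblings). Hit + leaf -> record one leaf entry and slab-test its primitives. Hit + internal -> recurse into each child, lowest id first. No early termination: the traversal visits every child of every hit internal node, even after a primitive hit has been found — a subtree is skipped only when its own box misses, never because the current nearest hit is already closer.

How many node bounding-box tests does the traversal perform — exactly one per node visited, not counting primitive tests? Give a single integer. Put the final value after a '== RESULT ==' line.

Walk:
N0 x:[8,44] y:[17/2,53/2] z:[-11,28] -> hit [17/2,53/2], descend [4, 8, 9, 12]
  N4 x:[19,44] y:[29/2,53/2] z:[8,26] -> hit [19,26], descend [5, 7]
    N5 x:[19,34] y:[29/2,53/2] z:[10,26] -> hit [19,26] leaf, test {P1(miss), P3(miss)}
    N7 x:[32,44] y:[17,43/2] z:[8,25] -> miss, prune
  N8 x:[27,43] y:[12,20] z:[-11,9] -> miss, prune
  N9 x:[8,30] y:[31/2,25] z:[-11,4] -> miss, prune
  N12 x:[8,18] y:[17/2,23] z:[8,28] -> hit [17/2,18], descend [2, 6]
    N2 x:[11,18] y:[17/2,17] z:[8,12] -> hit [11,12] leaf, test {P5(miss), P14(miss)}
    N6 x:[8,17] y:[29/2,23] z:[9,28] -> hit [29/2,17] leaf, test {P4(miss), P6(miss), P7(miss)}

order=[0, 4, 5, 7, 8, 9, 12, 2, 6]  |boxes|=9  |leaves|=3  hit=miss

== RESULT ==
9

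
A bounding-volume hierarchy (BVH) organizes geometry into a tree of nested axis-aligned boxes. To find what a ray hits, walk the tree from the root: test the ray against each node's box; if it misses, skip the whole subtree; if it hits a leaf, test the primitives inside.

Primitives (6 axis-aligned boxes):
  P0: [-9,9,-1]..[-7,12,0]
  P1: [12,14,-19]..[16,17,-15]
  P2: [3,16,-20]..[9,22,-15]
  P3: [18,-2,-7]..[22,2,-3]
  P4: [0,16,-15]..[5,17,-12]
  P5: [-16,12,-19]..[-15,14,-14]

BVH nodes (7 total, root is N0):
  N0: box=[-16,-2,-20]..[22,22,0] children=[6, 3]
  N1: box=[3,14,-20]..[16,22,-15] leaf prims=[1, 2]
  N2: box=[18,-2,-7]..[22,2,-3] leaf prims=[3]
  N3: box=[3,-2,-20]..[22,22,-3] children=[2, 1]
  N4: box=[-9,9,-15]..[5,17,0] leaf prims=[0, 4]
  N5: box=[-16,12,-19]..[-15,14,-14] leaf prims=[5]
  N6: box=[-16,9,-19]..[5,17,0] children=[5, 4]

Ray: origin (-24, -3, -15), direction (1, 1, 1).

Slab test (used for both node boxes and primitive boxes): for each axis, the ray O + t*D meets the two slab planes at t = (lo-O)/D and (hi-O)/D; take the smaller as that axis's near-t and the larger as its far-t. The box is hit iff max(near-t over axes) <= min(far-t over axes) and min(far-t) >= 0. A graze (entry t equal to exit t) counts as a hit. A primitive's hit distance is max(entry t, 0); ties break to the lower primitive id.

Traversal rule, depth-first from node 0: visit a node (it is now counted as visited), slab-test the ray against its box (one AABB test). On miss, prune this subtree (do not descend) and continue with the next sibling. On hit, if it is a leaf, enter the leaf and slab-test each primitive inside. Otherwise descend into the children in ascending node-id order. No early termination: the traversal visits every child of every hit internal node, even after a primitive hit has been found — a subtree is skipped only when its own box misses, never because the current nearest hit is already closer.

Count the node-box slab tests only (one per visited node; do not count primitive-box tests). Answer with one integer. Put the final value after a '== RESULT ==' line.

Trace the traversal:
N0 x:[8,46] y:[1,25] z:[-5,15] -> hit [8,15], descend [3, 6]
  N3 x:[27,46] y:[1,25] z:[-5,12] -> miss, prune
  N6 x:[8,29] y:[12,20] z:[-4,15] -> hit [12,15], descend [4, 5]
    N4 x:[15,29] y:[12,20] z:[0,15] -> hit [15,15] leaf, test {P0@t=15, P4(miss)}
    N5 x:[8,9] y:[15,17] z:[-4,1] -> miss, prune

Visited [0, 3, 6, 4, 5]. Tests: 5 box, 1 leaf. Nearest: P0.

== RESULT ==
5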